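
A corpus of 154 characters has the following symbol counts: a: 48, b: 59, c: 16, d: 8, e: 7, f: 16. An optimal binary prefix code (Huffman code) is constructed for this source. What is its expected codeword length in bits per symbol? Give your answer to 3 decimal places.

Probabilities are the counts divided by 154.
Repeatedly combine the two least-probable nodes; the expected code length is the sum of the merged weights.
merge 1/22 + 4/77 → 15/154
merge 15/154 + 8/77 → 31/154
merge 8/77 + 31/154 → 47/154
merge 47/154 + 24/77 → 95/154
merge 59/154 + 95/154 → 1
L = 15/154 + 31/154 + 47/154 + 95/154 + 1 = 171/77 ≈ 2.221 bits/symbol.

2.221 bits/symbol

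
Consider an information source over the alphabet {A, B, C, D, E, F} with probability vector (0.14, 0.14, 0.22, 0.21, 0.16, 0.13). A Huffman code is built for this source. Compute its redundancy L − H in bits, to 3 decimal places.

Entropy H = −Σ p log₂ p ≈ 2.5533 bits.
Huffman merges: 13/100+7/50→27/100; 7/50+4/25→3/10; 21/100+11/50→43/100; 27/100+3/10→57/100; 43/100+57/100→1. L = 257/100 ≈ 2.5700.
L − H = 2.5700 − 2.5533 = 0.017 bits.

0.017 bits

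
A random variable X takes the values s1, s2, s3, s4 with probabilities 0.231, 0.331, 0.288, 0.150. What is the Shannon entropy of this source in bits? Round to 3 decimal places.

H = −Σ pᵢ log₂ pᵢ.
−0.231·log₂(0.231) = 0.4883
−0.331·log₂(0.331) = 0.5280
−0.288·log₂(0.288) = 0.5172
−0.150·log₂(0.150) = 0.4105
Sum ≈ 1.9441 → 1.944 bits.

1.944 bits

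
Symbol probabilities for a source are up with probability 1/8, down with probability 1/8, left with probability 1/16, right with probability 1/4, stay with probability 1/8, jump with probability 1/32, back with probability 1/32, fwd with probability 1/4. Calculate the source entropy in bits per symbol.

Each probability is a power of 1/2, so log₂(1/p) is an integer.
H = Σ p·log₂(1/p) = 1/8·3 + 1/8·3 + 1/16·4 + 1/4·2 + 1/8·3 + 1/32·5 + 1/32·5 + 1/4·2 = 2.6875 bits.

2.6875 bits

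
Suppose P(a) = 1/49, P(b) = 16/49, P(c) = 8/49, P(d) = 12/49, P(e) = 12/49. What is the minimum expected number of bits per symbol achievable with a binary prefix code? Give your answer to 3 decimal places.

Repeatedly combine the two least-probable nodes; the expected code length is the sum of the merged weights.
merge 1/49 + 8/49 → 9/49
merge 9/49 + 12/49 → 3/7
merge 12/49 + 16/49 → 4/7
merge 3/7 + 4/7 → 1
L = 9/49 + 3/7 + 4/7 + 1 = 107/49 ≈ 2.184 bits/symbol.

2.184 bits/symbol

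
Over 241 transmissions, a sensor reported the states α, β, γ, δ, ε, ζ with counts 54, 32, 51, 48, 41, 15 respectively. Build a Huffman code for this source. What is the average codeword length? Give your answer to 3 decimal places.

2.560 bits/symbol

Probabilities are the counts divided by 241.
Repeatedly combine the two least-probable nodes; the expected code length is the sum of the merged weights.
merge 15/241 + 32/241 → 47/241
merge 41/241 + 47/241 → 88/241
merge 48/241 + 51/241 → 99/241
merge 54/241 + 88/241 → 142/241
merge 99/241 + 142/241 → 1
L = 47/241 + 88/241 + 99/241 + 142/241 + 1 = 617/241 ≈ 2.560 bits/symbol.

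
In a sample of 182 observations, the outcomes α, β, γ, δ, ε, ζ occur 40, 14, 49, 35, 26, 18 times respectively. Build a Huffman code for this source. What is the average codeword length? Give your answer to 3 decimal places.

Probabilities are the counts divided by 182.
Repeatedly combine the two least-probable nodes; the expected code length is the sum of the merged weights.
merge 1/13 + 9/91 → 16/91
merge 1/7 + 16/91 → 29/91
merge 5/26 + 20/91 → 75/182
merge 7/26 + 29/91 → 107/182
merge 75/182 + 107/182 → 1
L = 16/91 + 29/91 + 75/182 + 107/182 + 1 = 227/91 ≈ 2.495 bits/symbol.

2.495 bits/symbol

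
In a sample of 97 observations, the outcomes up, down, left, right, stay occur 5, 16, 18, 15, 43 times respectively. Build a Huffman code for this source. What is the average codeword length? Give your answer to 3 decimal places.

Probabilities are the counts divided by 97.
Repeatedly combine the two least-probable nodes; the expected code length is the sum of the merged weights.
merge 5/97 + 15/97 → 20/97
merge 16/97 + 18/97 → 34/97
merge 20/97 + 34/97 → 54/97
merge 43/97 + 54/97 → 1
L = 20/97 + 34/97 + 54/97 + 1 = 205/97 ≈ 2.113 bits/symbol.

2.113 bits/symbol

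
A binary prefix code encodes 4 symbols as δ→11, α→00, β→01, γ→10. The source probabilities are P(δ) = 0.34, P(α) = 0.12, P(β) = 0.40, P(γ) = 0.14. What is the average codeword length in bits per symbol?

2 bits/symbol

L̄ = Σ pᵢ·ℓᵢ = 0.34·2 + 0.12·2 + 0.40·2 + 0.14·2 = 2 bits/symbol.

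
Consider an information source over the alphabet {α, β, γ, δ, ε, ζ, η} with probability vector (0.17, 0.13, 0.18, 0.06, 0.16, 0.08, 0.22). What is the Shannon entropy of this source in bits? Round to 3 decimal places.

2.701 bits

H = −Σ pᵢ log₂ pᵢ.
−0.17·log₂(0.17) = 0.4346
−0.13·log₂(0.13) = 0.3826
−0.18·log₂(0.18) = 0.4453
−0.06·log₂(0.06) = 0.2435
−0.16·log₂(0.16) = 0.4230
−0.08·log₂(0.08) = 0.2915
−0.22·log₂(0.22) = 0.4806
Sum ≈ 2.7012 → 2.701 bits.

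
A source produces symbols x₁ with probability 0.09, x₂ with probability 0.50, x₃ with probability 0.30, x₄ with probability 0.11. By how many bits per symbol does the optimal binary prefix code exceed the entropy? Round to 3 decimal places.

Entropy H = −Σ p log₂ p ≈ 1.6840 bits.
Huffman merges: 9/100+11/100→1/5; 1/5+3/10→1/2; 1/2+1/2→1. L = 17/10 ≈ 1.7000.
L − H = 1.7000 − 1.6840 = 0.016 bits.

0.016 bits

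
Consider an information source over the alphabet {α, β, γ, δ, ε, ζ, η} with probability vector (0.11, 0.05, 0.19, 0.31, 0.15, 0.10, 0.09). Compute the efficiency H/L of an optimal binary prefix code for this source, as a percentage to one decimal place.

98.5%

Entropy H = −Σ p log₂ p ≈ 2.6008 bits.
Huffman merges: 1/20+9/100→7/50; 1/10+11/100→21/100; 7/50+3/20→29/100; 19/100+21/100→2/5; 29/100+31/100→3/5; 2/5+3/5→1. L = 66/25 ≈ 2.6400.
Efficiency = H/L = 2.6008/2.6400 = 98.5%.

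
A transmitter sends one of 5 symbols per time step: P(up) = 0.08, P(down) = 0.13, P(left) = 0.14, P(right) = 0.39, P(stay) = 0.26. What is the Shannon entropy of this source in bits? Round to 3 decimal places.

H = −Σ pᵢ log₂ pᵢ.
−0.08·log₂(0.08) = 0.2915
−0.13·log₂(0.13) = 0.3826
−0.14·log₂(0.14) = 0.3971
−0.39·log₂(0.39) = 0.5298
−0.26·log₂(0.26) = 0.5053
Sum ≈ 2.1063 → 2.106 bits.

2.106 bits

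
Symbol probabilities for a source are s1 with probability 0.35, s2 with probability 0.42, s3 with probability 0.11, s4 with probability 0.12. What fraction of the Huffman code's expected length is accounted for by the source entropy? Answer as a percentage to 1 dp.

98.0%

Entropy H = −Σ p log₂ p ≈ 1.7731 bits.
Huffman merges: 11/100+3/25→23/100; 23/100+7/20→29/50; 21/50+29/50→1. L = 181/100 ≈ 1.8100.
Efficiency = H/L = 1.7731/1.8100 = 98.0%.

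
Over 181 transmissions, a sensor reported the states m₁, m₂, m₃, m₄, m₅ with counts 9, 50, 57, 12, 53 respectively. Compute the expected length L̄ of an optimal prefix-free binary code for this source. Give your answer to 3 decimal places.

Probabilities are the counts divided by 181.
Repeatedly combine the two least-probable nodes; the expected code length is the sum of the merged weights.
merge 9/181 + 12/181 → 21/181
merge 21/181 + 50/181 → 71/181
merge 53/181 + 57/181 → 110/181
merge 71/181 + 110/181 → 1
L = 21/181 + 71/181 + 110/181 + 1 = 383/181 ≈ 2.116 bits/symbol.

2.116 bits/symbol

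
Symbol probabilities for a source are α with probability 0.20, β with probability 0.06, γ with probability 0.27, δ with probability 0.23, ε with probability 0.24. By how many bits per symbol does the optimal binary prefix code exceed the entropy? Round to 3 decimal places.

0.060 bits

Entropy H = −Σ p log₂ p ≈ 2.1997 bits.
Huffman merges: 3/50+1/5→13/50; 23/100+6/25→47/100; 13/50+27/100→53/100; 47/100+53/100→1. L = 113/50 ≈ 2.2600.
L − H = 2.2600 − 2.1997 = 0.060 bits.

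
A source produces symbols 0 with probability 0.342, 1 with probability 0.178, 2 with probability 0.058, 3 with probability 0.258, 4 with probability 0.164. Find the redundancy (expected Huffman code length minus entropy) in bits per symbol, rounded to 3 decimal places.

Entropy H = −Σ p log₂ p ≈ 2.1429 bits.
Huffman merges: 29/500+41/250→111/500; 89/500+111/500→2/5; 129/500+171/500→3/5; 2/5+3/5→1. L = 1111/500 ≈ 2.2220.
L − H = 2.2220 − 2.1429 = 0.079 bits.

0.079 bits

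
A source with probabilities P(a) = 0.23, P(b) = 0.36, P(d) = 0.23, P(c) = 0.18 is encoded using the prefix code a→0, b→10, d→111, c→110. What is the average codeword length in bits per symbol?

2.18 bits/symbol

L̄ = Σ pᵢ·ℓᵢ = 0.23·1 + 0.36·2 + 0.23·3 + 0.18·3 = 2.18 bits/symbol.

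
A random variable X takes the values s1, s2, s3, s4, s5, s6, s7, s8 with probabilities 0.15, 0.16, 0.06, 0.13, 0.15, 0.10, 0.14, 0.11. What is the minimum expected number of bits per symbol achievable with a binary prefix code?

3 bits/symbol

Repeatedly combine the two least-probable nodes; the expected code length is the sum of the merged weights.
merge 3/50 + 1/10 → 4/25
merge 11/100 + 13/100 → 6/25
merge 7/50 + 3/20 → 29/100
merge 3/20 + 4/25 → 31/100
merge 4/25 + 6/25 → 2/5
merge 29/100 + 31/100 → 3/5
merge 2/5 + 3/5 → 1
L = 4/25 + 6/25 + 29/100 + 31/100 + 2/5 + 3/5 + 1 = 3 bits/symbol.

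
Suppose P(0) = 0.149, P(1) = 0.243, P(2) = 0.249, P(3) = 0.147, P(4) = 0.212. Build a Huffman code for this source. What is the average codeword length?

Repeatedly combine the two least-probable nodes; the expected code length is the sum of the merged weights.
merge 147/1000 + 149/1000 → 37/125
merge 53/250 + 243/1000 → 91/200
merge 249/1000 + 37/125 → 109/200
merge 91/200 + 109/200 → 1
L = 37/125 + 91/200 + 109/200 + 1 = 287/125 = 2.296 bits/symbol.

2.296 bits/symbol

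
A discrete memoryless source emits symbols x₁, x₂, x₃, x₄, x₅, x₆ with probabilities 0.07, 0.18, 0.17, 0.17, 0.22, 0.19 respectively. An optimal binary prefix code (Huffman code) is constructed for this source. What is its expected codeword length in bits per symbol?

2.59 bits/symbol

Repeatedly combine the two least-probable nodes; the expected code length is the sum of the merged weights.
merge 7/100 + 17/100 → 6/25
merge 17/100 + 9/50 → 7/20
merge 19/100 + 11/50 → 41/100
merge 6/25 + 7/20 → 59/100
merge 41/100 + 59/100 → 1
L = 6/25 + 7/20 + 41/100 + 59/100 + 1 = 259/100 = 2.59 bits/symbol.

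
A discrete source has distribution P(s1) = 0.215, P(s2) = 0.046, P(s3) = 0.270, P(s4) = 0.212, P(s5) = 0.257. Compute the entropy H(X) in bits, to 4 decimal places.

H = −Σ pᵢ log₂ pᵢ.
−0.215·log₂(0.215) = 0.4768
−0.046·log₂(0.046) = 0.2043
−0.270·log₂(0.270) = 0.5100
−0.212·log₂(0.212) = 0.4744
−0.257·log₂(0.257) = 0.5038
Sum ≈ 2.1693 → 2.1693 bits.

2.1693 bits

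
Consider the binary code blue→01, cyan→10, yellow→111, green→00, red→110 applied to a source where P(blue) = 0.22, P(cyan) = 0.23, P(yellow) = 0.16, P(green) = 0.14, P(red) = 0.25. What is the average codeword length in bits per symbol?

2.41 bits/symbol

L̄ = Σ pᵢ·ℓᵢ = 0.22·2 + 0.23·2 + 0.16·3 + 0.14·2 + 0.25·3 = 2.41 bits/symbol.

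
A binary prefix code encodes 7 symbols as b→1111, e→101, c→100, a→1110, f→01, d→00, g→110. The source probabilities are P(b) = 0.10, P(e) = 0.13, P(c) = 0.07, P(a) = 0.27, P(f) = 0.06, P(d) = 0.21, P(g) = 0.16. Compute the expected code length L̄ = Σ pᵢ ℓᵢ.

3.1 bits/symbol

L̄ = Σ pᵢ·ℓᵢ = 0.10·4 + 0.13·3 + 0.07·3 + 0.27·4 + 0.06·2 + 0.21·2 + 0.16·3 = 3.1 bits/symbol.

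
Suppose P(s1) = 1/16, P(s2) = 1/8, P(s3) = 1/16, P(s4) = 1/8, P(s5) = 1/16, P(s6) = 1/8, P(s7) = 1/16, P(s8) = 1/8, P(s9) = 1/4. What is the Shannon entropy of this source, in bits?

Each probability is a power of 1/2, so log₂(1/p) is an integer.
H = Σ p·log₂(1/p) = 1/16·4 + 1/8·3 + 1/16·4 + 1/8·3 + 1/16·4 + 1/8·3 + 1/16·4 + 1/8·3 + 1/4·2 = 3 bits.

3 bits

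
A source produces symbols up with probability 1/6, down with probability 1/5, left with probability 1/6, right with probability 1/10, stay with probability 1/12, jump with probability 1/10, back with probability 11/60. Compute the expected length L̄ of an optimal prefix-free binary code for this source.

Repeatedly combine the two least-probable nodes; the expected code length is the sum of the merged weights.
merge 1/12 + 1/10 → 11/60
merge 1/10 + 1/6 → 4/15
merge 1/6 + 11/60 → 7/20
merge 11/60 + 1/5 → 23/60
merge 4/15 + 7/20 → 37/60
merge 23/60 + 37/60 → 1
L = 11/60 + 4/15 + 7/20 + 23/60 + 37/60 + 1 = 14/5 = 2.8 bits/symbol.

2.8 bits/symbol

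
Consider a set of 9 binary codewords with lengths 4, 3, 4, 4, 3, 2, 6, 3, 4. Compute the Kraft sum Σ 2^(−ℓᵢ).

With common denominator 2^6 = 64: Σ 2^(−ℓᵢ) = 4/64 + 8/64 + 4/64 + 4/64 + 8/64 + 16/64 + 1/64 + 8/64 + 4/64 = 57/64 = 0.890625.

0.890625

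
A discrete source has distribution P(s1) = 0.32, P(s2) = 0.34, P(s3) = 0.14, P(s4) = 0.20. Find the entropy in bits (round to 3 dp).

1.917 bits

H = −Σ pᵢ log₂ pᵢ.
−0.32·log₂(0.32) = 0.5260
−0.34·log₂(0.34) = 0.5292
−0.14·log₂(0.14) = 0.3971
−0.20·log₂(0.20) = 0.4644
Sum ≈ 1.9167 → 1.917 bits.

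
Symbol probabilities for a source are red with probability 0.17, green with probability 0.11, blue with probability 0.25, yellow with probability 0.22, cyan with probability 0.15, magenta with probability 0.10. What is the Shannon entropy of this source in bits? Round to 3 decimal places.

2.508 bits

H = −Σ pᵢ log₂ pᵢ.
−0.17·log₂(0.17) = 0.4346
−0.11·log₂(0.11) = 0.3503
−0.25·log₂(0.25) = 0.5000
−0.22·log₂(0.22) = 0.4806
−0.15·log₂(0.15) = 0.4105
−0.10·log₂(0.10) = 0.3322
Sum ≈ 2.5082 → 2.508 bits.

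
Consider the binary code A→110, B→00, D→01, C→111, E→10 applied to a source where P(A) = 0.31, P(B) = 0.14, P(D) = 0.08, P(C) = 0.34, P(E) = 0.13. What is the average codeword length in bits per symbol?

2.65 bits/symbol

L̄ = Σ pᵢ·ℓᵢ = 0.31·3 + 0.14·2 + 0.08·2 + 0.34·3 + 0.13·2 = 2.65 bits/symbol.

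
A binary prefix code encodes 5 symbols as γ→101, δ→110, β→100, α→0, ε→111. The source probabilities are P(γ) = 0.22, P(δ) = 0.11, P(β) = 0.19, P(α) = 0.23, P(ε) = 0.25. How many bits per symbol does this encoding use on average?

L̄ = Σ pᵢ·ℓᵢ = 0.22·3 + 0.11·3 + 0.19·3 + 0.23·1 + 0.25·3 = 2.54 bits/symbol.

2.54 bits/symbol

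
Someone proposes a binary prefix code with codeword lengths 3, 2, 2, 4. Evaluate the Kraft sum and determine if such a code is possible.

With common denominator 2^4 = 16: Σ 2^(−ℓᵢ) = 2/16 + 4/16 + 4/16 + 1/16 = 11/16 = 0.6875.
Kraft's inequality requires Σ ≤ 1; here Σ = 0.6875 ≤ 1, so such a prefix code exists.

0.6875; yes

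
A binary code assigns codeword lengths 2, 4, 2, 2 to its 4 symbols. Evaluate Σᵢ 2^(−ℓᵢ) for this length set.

With common denominator 2^4 = 16: Σ 2^(−ℓᵢ) = 4/16 + 1/16 + 4/16 + 4/16 = 13/16 = 0.8125.

0.8125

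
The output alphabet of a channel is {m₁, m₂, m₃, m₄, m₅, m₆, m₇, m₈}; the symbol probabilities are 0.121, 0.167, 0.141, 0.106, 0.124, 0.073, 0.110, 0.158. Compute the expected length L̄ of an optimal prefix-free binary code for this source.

Repeatedly combine the two least-probable nodes; the expected code length is the sum of the merged weights.
merge 73/1000 + 53/500 → 179/1000
merge 11/100 + 121/1000 → 231/1000
merge 31/250 + 141/1000 → 53/200
merge 79/500 + 167/1000 → 13/40
merge 179/1000 + 231/1000 → 41/100
merge 53/200 + 13/40 → 59/100
merge 41/100 + 59/100 → 1
L = 179/1000 + 231/1000 + 53/200 + 13/40 + 41/100 + 59/100 + 1 = 3 bits/symbol.

3 bits/symbol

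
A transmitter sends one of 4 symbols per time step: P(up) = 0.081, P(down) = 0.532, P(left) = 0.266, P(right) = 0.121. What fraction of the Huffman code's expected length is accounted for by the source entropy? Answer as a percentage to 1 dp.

99.1%

Entropy H = −Σ p log₂ p ≈ 1.6550 bits.
Huffman merges: 81/1000+121/1000→101/500; 101/500+133/500→117/250; 117/250+133/250→1. L = 167/100 ≈ 1.6700.
Efficiency = H/L = 1.6550/1.6700 = 99.1%.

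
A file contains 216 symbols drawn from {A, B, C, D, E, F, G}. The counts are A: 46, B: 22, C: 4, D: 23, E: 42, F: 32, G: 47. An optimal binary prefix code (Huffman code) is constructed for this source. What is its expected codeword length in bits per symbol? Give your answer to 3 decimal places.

2.690 bits/symbol

Probabilities are the counts divided by 216.
Repeatedly combine the two least-probable nodes; the expected code length is the sum of the merged weights.
merge 1/54 + 11/108 → 13/108
merge 23/216 + 13/108 → 49/216
merge 4/27 + 7/36 → 37/108
merge 23/108 + 47/216 → 31/72
merge 49/216 + 37/108 → 41/72
merge 31/72 + 41/72 → 1
L = 13/108 + 49/216 + 37/108 + 31/72 + 41/72 + 1 = 581/216 ≈ 2.690 bits/symbol.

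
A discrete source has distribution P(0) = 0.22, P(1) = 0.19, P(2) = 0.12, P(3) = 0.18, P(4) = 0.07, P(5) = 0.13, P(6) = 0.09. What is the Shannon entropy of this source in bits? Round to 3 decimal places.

2.712 bits

H = −Σ pᵢ log₂ pᵢ.
−0.22·log₂(0.22) = 0.4806
−0.19·log₂(0.19) = 0.4552
−0.12·log₂(0.12) = 0.3671
−0.18·log₂(0.18) = 0.4453
−0.07·log₂(0.07) = 0.2686
−0.13·log₂(0.13) = 0.3826
−0.09·log₂(0.09) = 0.3127
Sum ≈ 2.7120 → 2.712 bits.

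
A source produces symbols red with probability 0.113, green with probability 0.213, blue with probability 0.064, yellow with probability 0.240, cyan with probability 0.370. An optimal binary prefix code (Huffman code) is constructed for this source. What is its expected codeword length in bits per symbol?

Repeatedly combine the two least-probable nodes; the expected code length is the sum of the merged weights.
merge 8/125 + 113/1000 → 177/1000
merge 177/1000 + 213/1000 → 39/100
merge 6/25 + 37/100 → 61/100
merge 39/100 + 61/100 → 1
L = 177/1000 + 39/100 + 61/100 + 1 = 2177/1000 = 2.177 bits/symbol.

2.177 bits/symbol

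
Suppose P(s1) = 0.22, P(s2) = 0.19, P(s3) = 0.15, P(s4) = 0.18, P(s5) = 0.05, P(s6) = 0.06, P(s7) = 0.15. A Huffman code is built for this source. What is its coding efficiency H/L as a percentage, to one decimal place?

Entropy H = −Σ p log₂ p ≈ 2.6618 bits.
Huffman merges: 1/20+3/50→11/100; 11/100+3/20→13/50; 3/20+9/50→33/100; 19/100+11/50→41/100; 13/50+33/100→59/100; 41/100+59/100→1. L = 27/10 ≈ 2.7000.
Efficiency = H/L = 2.6618/2.7000 = 98.6%.

98.6%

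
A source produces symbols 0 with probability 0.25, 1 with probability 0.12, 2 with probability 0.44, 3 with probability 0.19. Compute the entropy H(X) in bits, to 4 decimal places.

H = −Σ pᵢ log₂ pᵢ.
−0.25·log₂(0.25) = 0.5000
−0.12·log₂(0.12) = 0.3671
−0.44·log₂(0.44) = 0.5211
−0.19·log₂(0.19) = 0.4552
Sum ≈ 1.8434 → 1.8434 bits.

1.8434 bits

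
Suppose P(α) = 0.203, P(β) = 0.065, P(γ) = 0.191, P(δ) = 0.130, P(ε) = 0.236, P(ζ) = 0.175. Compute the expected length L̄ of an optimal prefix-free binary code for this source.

Repeatedly combine the two least-probable nodes; the expected code length is the sum of the merged weights.
merge 13/200 + 13/100 → 39/200
merge 7/40 + 191/1000 → 183/500
merge 39/200 + 203/1000 → 199/500
merge 59/250 + 183/500 → 301/500
merge 199/500 + 301/500 → 1
L = 39/200 + 183/500 + 199/500 + 301/500 + 1 = 2561/1000 = 2.561 bits/symbol.

2.561 bits/symbol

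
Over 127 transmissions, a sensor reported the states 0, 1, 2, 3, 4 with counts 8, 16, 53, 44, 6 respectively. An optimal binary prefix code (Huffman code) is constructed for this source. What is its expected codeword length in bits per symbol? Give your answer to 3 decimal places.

Probabilities are the counts divided by 127.
Repeatedly combine the two least-probable nodes; the expected code length is the sum of the merged weights.
merge 6/127 + 8/127 → 14/127
merge 14/127 + 16/127 → 30/127
merge 30/127 + 44/127 → 74/127
merge 53/127 + 74/127 → 1
L = 14/127 + 30/127 + 74/127 + 1 = 245/127 ≈ 1.929 bits/symbol.

1.929 bits/symbol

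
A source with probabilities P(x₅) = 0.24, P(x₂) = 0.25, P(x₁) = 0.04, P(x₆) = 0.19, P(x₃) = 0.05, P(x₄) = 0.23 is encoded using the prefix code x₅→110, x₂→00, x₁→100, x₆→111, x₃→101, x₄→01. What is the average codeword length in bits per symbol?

2.52 bits/symbol

L̄ = Σ pᵢ·ℓᵢ = 0.24·3 + 0.25·2 + 0.04·3 + 0.19·3 + 0.05·3 + 0.23·2 = 2.52 bits/symbol.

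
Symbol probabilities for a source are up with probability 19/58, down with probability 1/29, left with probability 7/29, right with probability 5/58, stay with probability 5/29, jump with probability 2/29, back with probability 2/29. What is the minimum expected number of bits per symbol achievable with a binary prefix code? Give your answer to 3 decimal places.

Repeatedly combine the two least-probable nodes; the expected code length is the sum of the merged weights.
merge 1/29 + 2/29 → 3/29
merge 2/29 + 5/58 → 9/58
merge 3/29 + 9/58 → 15/58
merge 5/29 + 7/29 → 12/29
merge 15/58 + 19/58 → 17/29
merge 12/29 + 17/29 → 1
L = 3/29 + 9/58 + 15/58 + 12/29 + 17/29 + 1 = 73/29 ≈ 2.517 bits/symbol.

2.517 bits/symbol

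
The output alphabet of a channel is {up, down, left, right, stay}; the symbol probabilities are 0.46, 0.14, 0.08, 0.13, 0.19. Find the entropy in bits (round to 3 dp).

2.042 bits

H = −Σ pᵢ log₂ pᵢ.
−0.46·log₂(0.46) = 0.5153
−0.14·log₂(0.14) = 0.3971
−0.08·log₂(0.08) = 0.2915
−0.13·log₂(0.13) = 0.3826
−0.19·log₂(0.19) = 0.4552
Sum ≈ 2.0418 → 2.042 bits.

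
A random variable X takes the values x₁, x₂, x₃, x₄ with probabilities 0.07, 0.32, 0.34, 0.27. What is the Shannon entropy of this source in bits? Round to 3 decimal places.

H = −Σ pᵢ log₂ pᵢ.
−0.07·log₂(0.07) = 0.2686
−0.32·log₂(0.32) = 0.5260
−0.34·log₂(0.34) = 0.5292
−0.27·log₂(0.27) = 0.5100
Sum ≈ 1.8338 → 1.834 bits.

1.834 bits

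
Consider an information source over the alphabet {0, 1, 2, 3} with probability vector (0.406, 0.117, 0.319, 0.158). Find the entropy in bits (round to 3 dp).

1.837 bits

H = −Σ pᵢ log₂ pᵢ.
−0.406·log₂(0.406) = 0.5280
−0.117·log₂(0.117) = 0.3622
−0.319·log₂(0.319) = 0.5258
−0.158·log₂(0.158) = 0.4206
Sum ≈ 1.8366 → 1.837 bits.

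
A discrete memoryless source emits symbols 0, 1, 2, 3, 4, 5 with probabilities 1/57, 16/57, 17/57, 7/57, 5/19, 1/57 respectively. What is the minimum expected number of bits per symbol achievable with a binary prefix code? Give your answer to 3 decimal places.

Repeatedly combine the two least-probable nodes; the expected code length is the sum of the merged weights.
merge 1/57 + 1/57 → 2/57
merge 2/57 + 7/57 → 3/19
merge 3/19 + 5/19 → 8/19
merge 16/57 + 17/57 → 11/19
merge 8/19 + 11/19 → 1
L = 2/57 + 3/19 + 8/19 + 11/19 + 1 = 125/57 ≈ 2.193 bits/symbol.

2.193 bits/symbol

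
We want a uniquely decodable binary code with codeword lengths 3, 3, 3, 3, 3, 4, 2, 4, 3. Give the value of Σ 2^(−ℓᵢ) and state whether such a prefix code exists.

With common denominator 2^4 = 16: Σ 2^(−ℓᵢ) = 2/16 + 2/16 + 2/16 + 2/16 + 2/16 + 1/16 + 4/16 + 1/16 + 2/16 = 18/16 = 1.125.
Kraft's inequality requires Σ ≤ 1; here Σ = 1.125 > 1, so no such prefix code exists.

1.125; no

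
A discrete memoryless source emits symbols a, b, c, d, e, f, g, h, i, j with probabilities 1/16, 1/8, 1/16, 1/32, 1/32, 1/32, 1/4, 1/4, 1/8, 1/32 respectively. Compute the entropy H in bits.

2.875 bits

Each probability is a power of 1/2, so log₂(1/p) is an integer.
H = Σ p·log₂(1/p) = 1/16·4 + 1/8·3 + 1/16·4 + 1/32·5 + 1/32·5 + 1/32·5 + 1/4·2 + 1/4·2 + 1/8·3 + 1/32·5 = 2.875 bits.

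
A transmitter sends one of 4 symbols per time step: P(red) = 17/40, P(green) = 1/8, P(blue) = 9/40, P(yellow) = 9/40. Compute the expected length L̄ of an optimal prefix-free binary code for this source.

1.925 bits/symbol

Repeatedly combine the two least-probable nodes; the expected code length is the sum of the merged weights.
merge 1/8 + 9/40 → 7/20
merge 9/40 + 7/20 → 23/40
merge 17/40 + 23/40 → 1
L = 7/20 + 23/40 + 1 = 77/40 = 1.925 bits/symbol.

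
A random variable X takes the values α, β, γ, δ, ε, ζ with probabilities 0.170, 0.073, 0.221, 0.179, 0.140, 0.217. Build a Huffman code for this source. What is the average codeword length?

Repeatedly combine the two least-probable nodes; the expected code length is the sum of the merged weights.
merge 73/1000 + 7/50 → 213/1000
merge 17/100 + 179/1000 → 349/1000
merge 213/1000 + 217/1000 → 43/100
merge 221/1000 + 349/1000 → 57/100
merge 43/100 + 57/100 → 1
L = 213/1000 + 349/1000 + 43/100 + 57/100 + 1 = 1281/500 = 2.562 bits/symbol.

2.562 bits/symbol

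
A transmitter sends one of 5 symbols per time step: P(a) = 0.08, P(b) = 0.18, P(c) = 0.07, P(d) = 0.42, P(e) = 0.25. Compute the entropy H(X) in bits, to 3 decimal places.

H = −Σ pᵢ log₂ pᵢ.
−0.08·log₂(0.08) = 0.2915
−0.18·log₂(0.18) = 0.4453
−0.07·log₂(0.07) = 0.2686
−0.42·log₂(0.42) = 0.5256
−0.25·log₂(0.25) = 0.5000
Sum ≈ 2.0310 → 2.031 bits.

2.031 bits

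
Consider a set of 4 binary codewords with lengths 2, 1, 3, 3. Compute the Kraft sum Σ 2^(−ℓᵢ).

1

With common denominator 2^3 = 8: Σ 2^(−ℓᵢ) = 2/8 + 4/8 + 1/8 + 1/8 = 8/8 = 1.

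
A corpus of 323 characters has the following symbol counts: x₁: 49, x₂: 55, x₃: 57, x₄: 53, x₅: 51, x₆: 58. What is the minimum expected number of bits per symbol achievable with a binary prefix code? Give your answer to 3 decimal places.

Probabilities are the counts divided by 323.
Repeatedly combine the two least-probable nodes; the expected code length is the sum of the merged weights.
merge 49/323 + 3/19 → 100/323
merge 53/323 + 55/323 → 108/323
merge 3/17 + 58/323 → 115/323
merge 100/323 + 108/323 → 208/323
merge 115/323 + 208/323 → 1
L = 100/323 + 108/323 + 115/323 + 208/323 + 1 = 854/323 ≈ 2.644 bits/symbol.

2.644 bits/symbol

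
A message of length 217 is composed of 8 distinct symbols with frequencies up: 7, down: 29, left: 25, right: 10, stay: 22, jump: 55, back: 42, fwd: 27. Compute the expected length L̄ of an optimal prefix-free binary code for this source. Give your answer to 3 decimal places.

Probabilities are the counts divided by 217.
Repeatedly combine the two least-probable nodes; the expected code length is the sum of the merged weights.
merge 1/31 + 10/217 → 17/217
merge 17/217 + 22/217 → 39/217
merge 25/217 + 27/217 → 52/217
merge 29/217 + 39/217 → 68/217
merge 6/31 + 52/217 → 94/217
merge 55/217 + 68/217 → 123/217
merge 94/217 + 123/217 → 1
L = 17/217 + 39/217 + 52/217 + 68/217 + 94/217 + 123/217 + 1 = 610/217 ≈ 2.811 bits/symbol.

2.811 bits/symbol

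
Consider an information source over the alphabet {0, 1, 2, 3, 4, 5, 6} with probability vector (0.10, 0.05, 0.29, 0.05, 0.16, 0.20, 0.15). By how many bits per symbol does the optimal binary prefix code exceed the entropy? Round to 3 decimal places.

0.030 bits

Entropy H = −Σ p log₂ p ≈ 2.5802 bits.
Huffman merges: 1/20+1/20→1/10; 1/10+1/10→1/5; 3/20+4/25→31/100; 1/5+1/5→2/5; 29/100+31/100→3/5; 2/5+3/5→1. L = 261/100 ≈ 2.6100.
L − H = 2.6100 − 2.5802 = 0.030 bits.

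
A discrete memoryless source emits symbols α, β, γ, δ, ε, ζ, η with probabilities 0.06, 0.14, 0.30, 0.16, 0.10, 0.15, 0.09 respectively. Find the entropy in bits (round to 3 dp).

2.640 bits

H = −Σ pᵢ log₂ pᵢ.
−0.06·log₂(0.06) = 0.2435
−0.14·log₂(0.14) = 0.3971
−0.30·log₂(0.30) = 0.5211
−0.16·log₂(0.16) = 0.4230
−0.10·log₂(0.10) = 0.3322
−0.15·log₂(0.15) = 0.4105
−0.09·log₂(0.09) = 0.3127
Sum ≈ 2.6401 → 2.640 bits.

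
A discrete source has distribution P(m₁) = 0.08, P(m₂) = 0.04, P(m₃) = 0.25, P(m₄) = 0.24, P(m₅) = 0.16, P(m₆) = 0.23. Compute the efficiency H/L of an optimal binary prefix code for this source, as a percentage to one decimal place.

Entropy H = −Σ p log₂ p ≈ 2.3821 bits.
Huffman merges: 1/25+2/25→3/25; 3/25+4/25→7/25; 23/100+6/25→47/100; 1/4+7/25→53/100; 47/100+53/100→1. L = 12/5 ≈ 2.4000.
Efficiency = H/L = 2.3821/2.4000 = 99.3%.

99.3%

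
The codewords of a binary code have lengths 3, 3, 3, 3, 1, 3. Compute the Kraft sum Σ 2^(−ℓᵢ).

With common denominator 2^3 = 8: Σ 2^(−ℓᵢ) = 1/8 + 1/8 + 1/8 + 1/8 + 4/8 + 1/8 = 9/8 = 1.125.

1.125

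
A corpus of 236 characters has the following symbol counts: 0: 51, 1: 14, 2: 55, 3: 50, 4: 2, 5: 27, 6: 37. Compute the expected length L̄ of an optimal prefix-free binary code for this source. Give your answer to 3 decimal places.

Probabilities are the counts divided by 236.
Repeatedly combine the two least-probable nodes; the expected code length is the sum of the merged weights.
merge 1/118 + 7/118 → 4/59
merge 4/59 + 27/236 → 43/236
merge 37/236 + 43/236 → 20/59
merge 25/118 + 51/236 → 101/236
merge 55/236 + 20/59 → 135/236
merge 101/236 + 135/236 → 1
L = 4/59 + 43/236 + 20/59 + 101/236 + 135/236 + 1 = 611/236 ≈ 2.589 bits/symbol.

2.589 bits/symbol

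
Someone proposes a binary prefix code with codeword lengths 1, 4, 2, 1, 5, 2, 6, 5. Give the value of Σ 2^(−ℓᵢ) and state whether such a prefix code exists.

1.640625; no

With common denominator 2^6 = 64: Σ 2^(−ℓᵢ) = 32/64 + 4/64 + 16/64 + 32/64 + 2/64 + 16/64 + 1/64 + 2/64 = 105/64 = 1.640625.
Kraft's inequality requires Σ ≤ 1; here Σ = 1.640625 > 1, so no such prefix code exists.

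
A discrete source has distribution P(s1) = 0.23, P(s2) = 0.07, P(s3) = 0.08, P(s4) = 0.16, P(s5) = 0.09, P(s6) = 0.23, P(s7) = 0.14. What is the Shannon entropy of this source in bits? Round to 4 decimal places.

H = −Σ pᵢ log₂ pᵢ.
−0.23·log₂(0.23) = 0.4877
−0.07·log₂(0.07) = 0.2686
−0.08·log₂(0.08) = 0.2915
−0.16·log₂(0.16) = 0.4230
−0.09·log₂(0.09) = 0.3127
−0.23·log₂(0.23) = 0.4877
−0.14·log₂(0.14) = 0.3971
Sum ≈ 2.6682 → 2.6682 bits.

2.6682 bits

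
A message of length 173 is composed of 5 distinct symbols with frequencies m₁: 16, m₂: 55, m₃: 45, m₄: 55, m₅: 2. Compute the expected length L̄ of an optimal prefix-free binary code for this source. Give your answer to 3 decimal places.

2.104 bits/symbol

Probabilities are the counts divided by 173.
Repeatedly combine the two least-probable nodes; the expected code length is the sum of the merged weights.
merge 2/173 + 16/173 → 18/173
merge 18/173 + 45/173 → 63/173
merge 55/173 + 55/173 → 110/173
merge 63/173 + 110/173 → 1
L = 18/173 + 63/173 + 110/173 + 1 = 364/173 ≈ 2.104 bits/symbol.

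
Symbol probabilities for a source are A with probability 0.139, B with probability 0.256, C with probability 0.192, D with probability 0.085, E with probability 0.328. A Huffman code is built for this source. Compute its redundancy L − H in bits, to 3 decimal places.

0.038 bits

Entropy H = −Σ p log₂ p ≈ 2.1859 bits.
Huffman merges: 17/200+139/1000→28/125; 24/125+28/125→52/125; 32/125+41/125→73/125; 52/125+73/125→1. L = 278/125 ≈ 2.2240.
L − H = 2.2240 − 2.1859 = 0.038 bits.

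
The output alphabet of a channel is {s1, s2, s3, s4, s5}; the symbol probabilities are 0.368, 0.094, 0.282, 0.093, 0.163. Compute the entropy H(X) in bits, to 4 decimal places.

2.1116 bits

H = −Σ pᵢ log₂ pᵢ.
−0.368·log₂(0.368) = 0.5307
−0.094·log₂(0.094) = 0.3207
−0.282·log₂(0.282) = 0.5150
−0.093·log₂(0.093) = 0.3187
−0.163·log₂(0.163) = 0.4266
Sum ≈ 2.1116 → 2.1116 bits.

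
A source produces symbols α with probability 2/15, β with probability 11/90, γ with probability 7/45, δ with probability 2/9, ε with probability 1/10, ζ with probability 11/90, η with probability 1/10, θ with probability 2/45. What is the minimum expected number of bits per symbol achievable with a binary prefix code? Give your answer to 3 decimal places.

2.922 bits/symbol

Repeatedly combine the two least-probable nodes; the expected code length is the sum of the merged weights.
merge 2/45 + 1/10 → 13/90
merge 1/10 + 11/90 → 2/9
merge 11/90 + 2/15 → 23/90
merge 13/90 + 7/45 → 3/10
merge 2/9 + 2/9 → 4/9
merge 23/90 + 3/10 → 5/9
merge 4/9 + 5/9 → 1
L = 13/90 + 2/9 + 23/90 + 3/10 + 4/9 + 5/9 + 1 = 263/90 ≈ 2.922 bits/symbol.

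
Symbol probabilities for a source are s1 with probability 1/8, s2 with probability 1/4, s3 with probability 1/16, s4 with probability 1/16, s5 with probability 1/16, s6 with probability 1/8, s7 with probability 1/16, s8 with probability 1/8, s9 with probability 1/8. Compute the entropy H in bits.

3 bits

Each probability is a power of 1/2, so log₂(1/p) is an integer.
H = Σ p·log₂(1/p) = 1/8·3 + 1/4·2 + 1/16·4 + 1/16·4 + 1/16·4 + 1/8·3 + 1/16·4 + 1/8·3 + 1/8·3 = 3 bits.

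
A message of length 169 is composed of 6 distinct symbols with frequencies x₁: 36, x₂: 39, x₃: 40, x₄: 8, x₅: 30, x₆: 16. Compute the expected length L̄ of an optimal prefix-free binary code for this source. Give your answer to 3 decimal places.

Probabilities are the counts divided by 169.
Repeatedly combine the two least-probable nodes; the expected code length is the sum of the merged weights.
merge 8/169 + 16/169 → 24/169
merge 24/169 + 30/169 → 54/169
merge 36/169 + 3/13 → 75/169
merge 40/169 + 54/169 → 94/169
merge 75/169 + 94/169 → 1
L = 24/169 + 54/169 + 75/169 + 94/169 + 1 = 32/13 ≈ 2.462 bits/symbol.

2.462 bits/symbol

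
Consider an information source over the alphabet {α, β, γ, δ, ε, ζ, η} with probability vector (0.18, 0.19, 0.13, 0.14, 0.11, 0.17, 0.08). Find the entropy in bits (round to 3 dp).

2.757 bits

H = −Σ pᵢ log₂ pᵢ.
−0.18·log₂(0.18) = 0.4453
−0.19·log₂(0.19) = 0.4552
−0.13·log₂(0.13) = 0.3826
−0.14·log₂(0.14) = 0.3971
−0.11·log₂(0.11) = 0.3503
−0.17·log₂(0.17) = 0.4346
−0.08·log₂(0.08) = 0.2915
Sum ≈ 2.7567 → 2.757 bits.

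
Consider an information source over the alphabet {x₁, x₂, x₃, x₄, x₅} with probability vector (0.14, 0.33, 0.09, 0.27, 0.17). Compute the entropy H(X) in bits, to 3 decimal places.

2.182 bits

H = −Σ pᵢ log₂ pᵢ.
−0.14·log₂(0.14) = 0.3971
−0.33·log₂(0.33) = 0.5278
−0.09·log₂(0.09) = 0.3127
−0.27·log₂(0.27) = 0.5100
−0.17·log₂(0.17) = 0.4346
Sum ≈ 2.1822 → 2.182 bits.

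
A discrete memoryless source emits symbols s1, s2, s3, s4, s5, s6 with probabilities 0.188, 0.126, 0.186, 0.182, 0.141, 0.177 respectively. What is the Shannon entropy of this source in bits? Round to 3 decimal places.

H = −Σ pᵢ log₂ pᵢ.
−0.188·log₂(0.188) = 0.4533
−0.126·log₂(0.126) = 0.3766
−0.186·log₂(0.186) = 0.4514
−0.182·log₂(0.182) = 0.4474
−0.141·log₂(0.141) = 0.3985
−0.177·log₂(0.177) = 0.4422
Sum ≈ 2.5692 → 2.569 bits.

2.569 bits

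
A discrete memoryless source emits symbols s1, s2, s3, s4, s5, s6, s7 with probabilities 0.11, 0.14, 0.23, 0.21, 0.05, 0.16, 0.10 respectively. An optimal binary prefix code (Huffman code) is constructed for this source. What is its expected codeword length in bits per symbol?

2.71 bits/symbol

Repeatedly combine the two least-probable nodes; the expected code length is the sum of the merged weights.
merge 1/20 + 1/10 → 3/20
merge 11/100 + 7/50 → 1/4
merge 3/20 + 4/25 → 31/100
merge 21/100 + 23/100 → 11/25
merge 1/4 + 31/100 → 14/25
merge 11/25 + 14/25 → 1
L = 3/20 + 1/4 + 31/100 + 11/25 + 14/25 + 1 = 271/100 = 2.71 bits/symbol.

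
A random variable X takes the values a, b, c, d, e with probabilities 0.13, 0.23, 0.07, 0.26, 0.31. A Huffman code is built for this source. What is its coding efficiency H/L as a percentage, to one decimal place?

Entropy H = −Σ p log₂ p ≈ 2.1679 bits.
Huffman merges: 7/100+13/100→1/5; 1/5+23/100→43/100; 13/50+31/100→57/100; 43/100+57/100→1. L = 11/5 ≈ 2.2000.
Efficiency = H/L = 2.1679/2.2000 = 98.5%.

98.5%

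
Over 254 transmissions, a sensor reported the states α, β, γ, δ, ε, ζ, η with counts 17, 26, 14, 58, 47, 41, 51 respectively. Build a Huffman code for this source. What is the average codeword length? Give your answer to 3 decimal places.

Probabilities are the counts divided by 254.
Repeatedly combine the two least-probable nodes; the expected code length is the sum of the merged weights.
merge 7/127 + 17/254 → 31/254
merge 13/127 + 31/254 → 57/254
merge 41/254 + 47/254 → 44/127
merge 51/254 + 57/254 → 54/127
merge 29/127 + 44/127 → 73/127
merge 54/127 + 73/127 → 1
L = 31/254 + 57/254 + 44/127 + 54/127 + 73/127 + 1 = 342/127 ≈ 2.693 bits/symbol.

2.693 bits/symbol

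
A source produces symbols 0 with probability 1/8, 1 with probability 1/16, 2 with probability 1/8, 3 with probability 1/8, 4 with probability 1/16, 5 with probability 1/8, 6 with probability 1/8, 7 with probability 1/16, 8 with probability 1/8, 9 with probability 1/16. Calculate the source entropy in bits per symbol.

3.25 bits

Each probability is a power of 1/2, so log₂(1/p) is an integer.
H = Σ p·log₂(1/p) = 1/8·3 + 1/16·4 + 1/8·3 + 1/8·3 + 1/16·4 + 1/8·3 + 1/8·3 + 1/16·4 + 1/8·3 + 1/16·4 = 3.25 bits.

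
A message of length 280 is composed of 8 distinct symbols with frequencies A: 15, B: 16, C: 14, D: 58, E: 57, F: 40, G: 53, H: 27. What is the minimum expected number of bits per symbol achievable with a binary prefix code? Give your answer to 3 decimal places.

2.846 bits/symbol

Probabilities are the counts divided by 280.
Repeatedly combine the two least-probable nodes; the expected code length is the sum of the merged weights.
merge 1/20 + 3/56 → 29/280
merge 2/35 + 27/280 → 43/280
merge 29/280 + 1/7 → 69/280
merge 43/280 + 53/280 → 12/35
merge 57/280 + 29/140 → 23/56
merge 69/280 + 12/35 → 33/56
merge 23/56 + 33/56 → 1
L = 29/280 + 43/280 + 69/280 + 12/35 + 23/56 + 33/56 + 1 = 797/280 ≈ 2.846 bits/symbol.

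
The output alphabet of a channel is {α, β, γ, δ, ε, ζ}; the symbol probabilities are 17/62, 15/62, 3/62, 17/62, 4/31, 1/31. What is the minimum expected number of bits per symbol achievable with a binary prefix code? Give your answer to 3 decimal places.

Repeatedly combine the two least-probable nodes; the expected code length is the sum of the merged weights.
merge 1/31 + 3/62 → 5/62
merge 5/62 + 4/31 → 13/62
merge 13/62 + 15/62 → 14/31
merge 17/62 + 17/62 → 17/31
merge 14/31 + 17/31 → 1
L = 5/62 + 13/62 + 14/31 + 17/31 + 1 = 71/31 ≈ 2.290 bits/symbol.

2.290 bits/symbol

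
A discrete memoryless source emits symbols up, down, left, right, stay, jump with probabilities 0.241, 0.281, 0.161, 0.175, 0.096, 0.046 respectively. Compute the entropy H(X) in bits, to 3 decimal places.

2.403 bits

H = −Σ pᵢ log₂ pᵢ.
−0.241·log₂(0.241) = 0.4947
−0.281·log₂(0.281) = 0.5146
−0.161·log₂(0.161) = 0.4242
−0.175·log₂(0.175) = 0.4401
−0.096·log₂(0.096) = 0.3246
−0.046·log₂(0.046) = 0.2043
Sum ≈ 2.4025 → 2.403 bits.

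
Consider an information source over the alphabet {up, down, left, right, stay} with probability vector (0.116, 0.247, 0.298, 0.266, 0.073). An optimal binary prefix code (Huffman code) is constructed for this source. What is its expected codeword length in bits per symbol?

Repeatedly combine the two least-probable nodes; the expected code length is the sum of the merged weights.
merge 73/1000 + 29/250 → 189/1000
merge 189/1000 + 247/1000 → 109/250
merge 133/500 + 149/500 → 141/250
merge 109/250 + 141/250 → 1
L = 189/1000 + 109/250 + 141/250 + 1 = 2189/1000 = 2.189 bits/symbol.

2.189 bits/symbol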